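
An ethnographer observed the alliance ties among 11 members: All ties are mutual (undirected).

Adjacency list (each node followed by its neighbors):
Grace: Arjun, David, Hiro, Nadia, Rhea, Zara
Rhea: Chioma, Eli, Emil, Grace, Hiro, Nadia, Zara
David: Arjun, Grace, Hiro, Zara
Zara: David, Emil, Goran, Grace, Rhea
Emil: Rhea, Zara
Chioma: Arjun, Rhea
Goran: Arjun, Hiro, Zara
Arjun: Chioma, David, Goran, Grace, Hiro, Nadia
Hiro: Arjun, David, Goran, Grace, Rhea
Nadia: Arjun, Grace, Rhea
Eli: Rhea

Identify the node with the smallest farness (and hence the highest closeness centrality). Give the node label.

Rhea

Farness (sum of distances to all others) for each node — Arjun:16, Chioma:18, David:17, Eli:22, Emil:19, Goran:18, Grace:14, Hiro:15, Nadia:17, Rhea:13, Zara:15.
The smallest farness is 13, for Rhea, so Rhea has the highest closeness.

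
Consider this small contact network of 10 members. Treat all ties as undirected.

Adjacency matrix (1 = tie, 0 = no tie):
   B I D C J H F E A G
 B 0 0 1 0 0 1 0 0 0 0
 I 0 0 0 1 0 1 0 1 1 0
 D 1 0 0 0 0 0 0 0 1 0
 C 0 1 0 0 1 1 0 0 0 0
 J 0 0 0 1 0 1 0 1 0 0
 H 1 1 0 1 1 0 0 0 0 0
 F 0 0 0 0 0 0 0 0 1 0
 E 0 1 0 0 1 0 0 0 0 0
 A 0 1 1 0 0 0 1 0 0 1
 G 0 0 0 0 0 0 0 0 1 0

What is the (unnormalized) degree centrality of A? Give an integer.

A is directly tied to D, F, G, and I. That is 4 neighbors, so the degree of A is 4.

4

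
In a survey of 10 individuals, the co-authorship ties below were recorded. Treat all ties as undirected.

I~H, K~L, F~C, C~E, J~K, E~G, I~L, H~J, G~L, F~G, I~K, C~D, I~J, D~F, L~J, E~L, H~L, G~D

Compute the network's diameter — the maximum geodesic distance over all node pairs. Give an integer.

Eccentricity of each node (its greatest distance to any other): C:3, D:3, E:2, F:3, G:2, H:3, I:3, J:3, K:3, L:2.
The maximum eccentricity is 3, realized for instance by the pair K–F via K – L – G – F. So the diameter is 3.

3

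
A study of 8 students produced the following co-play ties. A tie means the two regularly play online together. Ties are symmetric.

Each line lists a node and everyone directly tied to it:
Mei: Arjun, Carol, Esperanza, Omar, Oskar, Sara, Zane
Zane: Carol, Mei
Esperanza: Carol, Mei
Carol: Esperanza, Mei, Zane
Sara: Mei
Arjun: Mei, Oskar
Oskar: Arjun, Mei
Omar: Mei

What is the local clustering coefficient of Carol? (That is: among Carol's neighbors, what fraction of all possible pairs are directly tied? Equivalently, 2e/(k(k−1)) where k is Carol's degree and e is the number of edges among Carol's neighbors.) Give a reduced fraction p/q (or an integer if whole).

2/3

Carol's neighbors: Esperanza, Mei, and Zane (k = 3).
Possible neighbor pairs: C(3,2) = 3. Edges among them: Esperanza–Mei, Mei–Zane → e = 2.
Clustering(Carol) = 2/3.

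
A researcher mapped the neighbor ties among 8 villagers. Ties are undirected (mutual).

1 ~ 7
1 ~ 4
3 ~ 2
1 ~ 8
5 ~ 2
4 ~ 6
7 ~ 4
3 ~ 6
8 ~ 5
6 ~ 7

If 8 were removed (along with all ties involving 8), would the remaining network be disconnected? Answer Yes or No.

Even without 8, every remaining node can still reach every other (the residual graph is connected), so 8 is not a cut vertex.

No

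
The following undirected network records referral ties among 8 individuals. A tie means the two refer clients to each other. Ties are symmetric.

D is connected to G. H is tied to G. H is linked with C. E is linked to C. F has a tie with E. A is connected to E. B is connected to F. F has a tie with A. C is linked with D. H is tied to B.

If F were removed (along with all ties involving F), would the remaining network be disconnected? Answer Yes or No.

Even without F, every remaining node can still reach every other (the residual graph is connected), so F is not a cut vertex.

No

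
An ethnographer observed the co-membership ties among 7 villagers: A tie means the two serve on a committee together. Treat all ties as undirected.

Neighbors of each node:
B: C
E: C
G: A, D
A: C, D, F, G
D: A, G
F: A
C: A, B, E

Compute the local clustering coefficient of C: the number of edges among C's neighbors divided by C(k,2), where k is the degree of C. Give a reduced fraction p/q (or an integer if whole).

0

C's neighbors: A, B, and E (k = 3).
Possible neighbor pairs: C(3,2) = 3. Edges among them: none → e = 0.
Clustering(C) = 0/3 = 0.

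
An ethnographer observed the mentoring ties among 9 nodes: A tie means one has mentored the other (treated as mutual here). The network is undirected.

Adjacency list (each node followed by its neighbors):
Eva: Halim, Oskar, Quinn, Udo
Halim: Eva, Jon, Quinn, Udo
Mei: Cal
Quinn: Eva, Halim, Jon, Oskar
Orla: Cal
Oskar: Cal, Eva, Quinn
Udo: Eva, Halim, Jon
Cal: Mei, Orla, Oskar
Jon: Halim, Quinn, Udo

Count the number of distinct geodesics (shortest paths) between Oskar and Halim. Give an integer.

The shortest distance is 2. The length-2 paths are: Oskar–Eva–Halim; Oskar–Quinn–Halim.
That gives 2 distinct shortest paths.

2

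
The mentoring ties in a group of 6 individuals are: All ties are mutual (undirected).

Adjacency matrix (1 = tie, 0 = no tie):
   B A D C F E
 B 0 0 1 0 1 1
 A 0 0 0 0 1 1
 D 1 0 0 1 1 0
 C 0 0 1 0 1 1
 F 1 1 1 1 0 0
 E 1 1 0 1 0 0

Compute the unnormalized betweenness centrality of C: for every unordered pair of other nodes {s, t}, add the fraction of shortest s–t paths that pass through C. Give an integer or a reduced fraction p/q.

5/6

Pairs whose geodesics pass through C — D–E: 1/2; F–E: 1/3.
All other pairs contribute 0.
Summing the contributions gives betweenness(C) = 5/6.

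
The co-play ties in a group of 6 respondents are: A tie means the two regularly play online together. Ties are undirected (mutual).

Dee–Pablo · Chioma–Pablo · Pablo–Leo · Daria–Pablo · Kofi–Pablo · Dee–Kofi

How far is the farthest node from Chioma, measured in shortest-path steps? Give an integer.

Distances from Chioma: Daria:2, Dee:2, Kofi:2, Leo:2, Pablo:1.
The largest is 2 (to Daria, Leo, Kofi, and Dee), so the eccentricity of Chioma is 2.

2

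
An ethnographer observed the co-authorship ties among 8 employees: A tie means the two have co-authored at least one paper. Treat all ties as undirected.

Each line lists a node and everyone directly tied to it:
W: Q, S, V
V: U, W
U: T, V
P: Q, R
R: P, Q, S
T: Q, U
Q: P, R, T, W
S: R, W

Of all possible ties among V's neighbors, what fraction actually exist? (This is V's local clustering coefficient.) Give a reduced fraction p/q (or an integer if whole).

V's neighbors: U and W (k = 2).
Possible neighbor pairs: C(2,2) = 1. Edges among them: none → e = 0.
Clustering(V) = 0/1.

0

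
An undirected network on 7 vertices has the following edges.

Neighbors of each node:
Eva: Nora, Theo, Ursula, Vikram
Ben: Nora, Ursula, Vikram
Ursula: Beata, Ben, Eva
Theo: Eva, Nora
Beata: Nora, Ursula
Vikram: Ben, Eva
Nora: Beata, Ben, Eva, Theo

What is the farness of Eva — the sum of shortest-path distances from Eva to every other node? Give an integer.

Distances from Eva: Beata:2, Ben:2, Nora:1, Theo:1, Ursula:1, Vikram:1.
Sum = 2 + 2 + 1 + 1 + 1 + 1 = 8.

8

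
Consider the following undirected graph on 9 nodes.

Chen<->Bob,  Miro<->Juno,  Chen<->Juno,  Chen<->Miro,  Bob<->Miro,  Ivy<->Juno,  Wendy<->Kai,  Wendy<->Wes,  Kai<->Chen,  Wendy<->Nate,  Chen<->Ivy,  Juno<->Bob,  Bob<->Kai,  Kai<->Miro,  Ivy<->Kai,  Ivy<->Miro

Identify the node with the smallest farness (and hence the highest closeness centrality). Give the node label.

Farness (sum of distances to all others) for each node — Bob:14, Chen:13, Ivy:14, Juno:17, Kai:11, Miro:13, Nate:21, Wendy:14, Wes:21.
The smallest farness is 11, for Kai, so Kai has the highest closeness.

Kai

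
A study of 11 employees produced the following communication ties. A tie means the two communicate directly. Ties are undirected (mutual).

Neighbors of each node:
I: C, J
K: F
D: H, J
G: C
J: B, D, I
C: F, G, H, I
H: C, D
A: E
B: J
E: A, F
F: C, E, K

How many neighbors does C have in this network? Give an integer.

4

C is directly tied to F, G, H, and I. That is 4 neighbors, so the degree of C is 4.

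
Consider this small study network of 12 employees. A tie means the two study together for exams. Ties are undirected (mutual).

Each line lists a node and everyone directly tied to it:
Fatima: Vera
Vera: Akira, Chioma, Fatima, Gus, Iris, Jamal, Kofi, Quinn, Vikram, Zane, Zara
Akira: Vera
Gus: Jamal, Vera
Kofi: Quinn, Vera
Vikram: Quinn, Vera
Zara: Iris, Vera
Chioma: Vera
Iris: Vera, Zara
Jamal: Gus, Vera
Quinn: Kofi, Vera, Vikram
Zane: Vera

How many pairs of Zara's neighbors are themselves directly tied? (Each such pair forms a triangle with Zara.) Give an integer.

1

Zara's neighbors: Iris and Vera.
Neighbor pairs that are themselves tied: Zara–Iris–Vera. Each forms one triangle with Zara, for 1 in total.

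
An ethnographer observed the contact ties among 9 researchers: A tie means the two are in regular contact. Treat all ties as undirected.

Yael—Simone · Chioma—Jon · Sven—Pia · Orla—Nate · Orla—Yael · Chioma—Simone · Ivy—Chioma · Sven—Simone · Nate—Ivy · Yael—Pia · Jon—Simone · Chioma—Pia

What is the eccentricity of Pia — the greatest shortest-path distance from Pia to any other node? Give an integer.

Distances from Pia: Chioma:1, Ivy:2, Jon:2, Nate:3, Orla:2, Simone:2, Sven:1, Yael:1.
The largest is 3 (to Nate), so the eccentricity of Pia is 3.

3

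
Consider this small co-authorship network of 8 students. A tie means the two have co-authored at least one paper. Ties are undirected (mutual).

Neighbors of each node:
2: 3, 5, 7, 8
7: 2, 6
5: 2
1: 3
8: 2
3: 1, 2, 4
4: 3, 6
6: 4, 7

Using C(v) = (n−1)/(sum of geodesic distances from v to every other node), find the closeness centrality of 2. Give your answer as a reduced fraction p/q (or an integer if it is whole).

Distances from 2: 1:2, 3:1, 4:2, 5:1, 6:2, 7:1, 8:1. Sum = 10.
n = 8, so closeness = 7/10.

7/10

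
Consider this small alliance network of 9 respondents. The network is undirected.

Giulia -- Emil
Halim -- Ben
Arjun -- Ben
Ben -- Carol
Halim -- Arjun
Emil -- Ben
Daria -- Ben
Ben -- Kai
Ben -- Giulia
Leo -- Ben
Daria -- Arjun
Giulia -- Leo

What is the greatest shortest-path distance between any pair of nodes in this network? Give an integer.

2

Eccentricity of each node (its greatest distance to any other): Arjun:2, Ben:1, Carol:2, Daria:2, Emil:2, Giulia:2, Halim:2, Kai:2, Leo:2.
The maximum eccentricity is 2, realized for instance by the pair Giulia–Arjun via Giulia – Ben – Arjun. So the diameter is 2.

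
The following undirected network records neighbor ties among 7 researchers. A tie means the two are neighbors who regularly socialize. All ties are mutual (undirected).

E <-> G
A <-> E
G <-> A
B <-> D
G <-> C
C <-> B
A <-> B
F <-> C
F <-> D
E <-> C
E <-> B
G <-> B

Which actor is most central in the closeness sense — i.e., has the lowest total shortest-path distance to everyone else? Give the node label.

Farness (sum of distances to all others) for each node — A:10, B:7, C:8, D:10, E:8, F:11, G:8.
The smallest farness is 7, for B, so B has the highest closeness.

B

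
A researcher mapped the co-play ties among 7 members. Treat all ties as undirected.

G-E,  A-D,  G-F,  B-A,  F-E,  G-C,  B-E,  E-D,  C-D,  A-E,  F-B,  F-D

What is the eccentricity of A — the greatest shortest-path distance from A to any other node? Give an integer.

Distances from A: B:1, C:2, D:1, E:1, F:2, G:2.
The largest is 2 (to G, F, and C), so the eccentricity of A is 2.

2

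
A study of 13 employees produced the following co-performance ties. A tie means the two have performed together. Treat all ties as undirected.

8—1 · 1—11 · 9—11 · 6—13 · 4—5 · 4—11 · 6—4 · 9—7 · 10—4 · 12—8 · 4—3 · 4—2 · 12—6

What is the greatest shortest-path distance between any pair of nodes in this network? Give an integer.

Eccentricity of each node (its greatest distance to any other): 1:4, 2:4, 3:4, 4:3, 5:4, 6:4, 7:5, 8:4, 9:4, 10:4, 11:3, 12:5, 13:5.
The maximum eccentricity is 5, realized for instance by the pair 13–7 via 13 – 6 – 4 – 11 – 9 – 7. So the diameter is 5.

5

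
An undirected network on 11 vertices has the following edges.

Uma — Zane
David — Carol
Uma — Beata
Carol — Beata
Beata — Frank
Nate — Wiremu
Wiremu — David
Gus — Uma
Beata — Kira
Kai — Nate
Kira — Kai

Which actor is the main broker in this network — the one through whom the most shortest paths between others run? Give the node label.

Beata

Unnormalized betweenness of each node: Beata:30, Carol:11, David:7, Frank:0, Gus:0, Kai:7, Kira:11, Nate:3, Uma:17, Wiremu:3, Zane:0.
Beata has the largest value, 30, making it the main broker — the node through which the most shortest paths run.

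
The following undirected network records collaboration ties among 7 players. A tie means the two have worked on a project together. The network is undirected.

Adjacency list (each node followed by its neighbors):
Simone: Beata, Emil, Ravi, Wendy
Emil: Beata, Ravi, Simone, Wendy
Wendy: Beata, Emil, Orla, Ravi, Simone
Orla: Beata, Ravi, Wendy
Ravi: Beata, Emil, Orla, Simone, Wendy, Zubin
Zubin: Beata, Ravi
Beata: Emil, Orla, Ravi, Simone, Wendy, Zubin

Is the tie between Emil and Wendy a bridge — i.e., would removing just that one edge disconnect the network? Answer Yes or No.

Even without that edge, Emil still reaches Wendy via Emil – Ravi – Wendy, so the network stays connected. Not a bridge.

No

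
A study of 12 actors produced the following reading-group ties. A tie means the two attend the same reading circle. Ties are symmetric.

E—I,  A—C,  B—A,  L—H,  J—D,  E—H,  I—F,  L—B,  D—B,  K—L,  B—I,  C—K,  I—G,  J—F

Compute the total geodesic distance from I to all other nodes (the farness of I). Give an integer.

20

Distances from I: A:2, B:1, C:3, D:2, E:1, F:1, G:1, H:2, J:2, K:3, L:2.
Sum = 2 + 1 + 3 + 2 + 1 + 1 + 1 + 2 + 2 + 3 + 2 = 20.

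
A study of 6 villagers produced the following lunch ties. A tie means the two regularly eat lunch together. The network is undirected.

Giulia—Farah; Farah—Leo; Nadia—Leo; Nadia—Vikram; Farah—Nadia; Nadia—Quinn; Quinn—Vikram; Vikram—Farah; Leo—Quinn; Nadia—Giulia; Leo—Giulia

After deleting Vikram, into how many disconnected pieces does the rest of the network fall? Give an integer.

Vikram's neighbors (Farah, Nadia, and Quinn) remain reachable from one another through other ties, so the rest of the network stays in one piece.

1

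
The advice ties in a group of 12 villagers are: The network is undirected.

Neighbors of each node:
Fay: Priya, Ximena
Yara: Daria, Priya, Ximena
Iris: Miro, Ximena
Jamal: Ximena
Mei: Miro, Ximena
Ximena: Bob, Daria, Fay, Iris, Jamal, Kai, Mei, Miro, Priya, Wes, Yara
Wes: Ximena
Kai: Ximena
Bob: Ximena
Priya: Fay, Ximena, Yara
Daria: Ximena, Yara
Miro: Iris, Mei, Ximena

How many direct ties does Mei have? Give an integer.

2

Mei is directly tied to Miro and Ximena. That is 2 neighbors, so the degree of Mei is 2.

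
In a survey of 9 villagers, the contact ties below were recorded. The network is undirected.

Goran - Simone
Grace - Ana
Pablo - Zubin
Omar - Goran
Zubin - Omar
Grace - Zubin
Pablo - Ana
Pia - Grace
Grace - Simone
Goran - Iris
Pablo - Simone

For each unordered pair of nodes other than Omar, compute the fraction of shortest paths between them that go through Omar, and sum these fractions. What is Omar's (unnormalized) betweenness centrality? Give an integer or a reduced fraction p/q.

Pairs whose geodesics pass through Omar — Goran–Zubin: 1; Zubin–Iris: 1.
All other pairs contribute 0.
Summing the contributions gives betweenness(Omar) = 2.

2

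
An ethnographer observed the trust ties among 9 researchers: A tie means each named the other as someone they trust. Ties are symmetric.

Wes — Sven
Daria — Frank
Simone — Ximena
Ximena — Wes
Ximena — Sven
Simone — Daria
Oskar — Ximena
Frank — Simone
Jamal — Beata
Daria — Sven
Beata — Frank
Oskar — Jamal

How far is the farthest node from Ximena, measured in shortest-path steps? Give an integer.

Distances from Ximena: Beata:3, Daria:2, Frank:2, Jamal:2, Oskar:1, Simone:1, Sven:1, Wes:1.
The largest is 3 (to Beata), so the eccentricity of Ximena is 3.

3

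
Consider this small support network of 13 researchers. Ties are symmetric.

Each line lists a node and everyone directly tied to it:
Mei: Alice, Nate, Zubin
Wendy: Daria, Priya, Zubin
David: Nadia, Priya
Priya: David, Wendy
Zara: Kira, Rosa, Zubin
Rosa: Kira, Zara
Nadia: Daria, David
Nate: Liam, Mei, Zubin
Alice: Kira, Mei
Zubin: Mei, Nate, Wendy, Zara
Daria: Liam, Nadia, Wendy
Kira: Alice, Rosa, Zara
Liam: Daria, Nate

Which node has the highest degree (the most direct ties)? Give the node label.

Degrees — Alice:2, Daria:3, David:2, Kira:3, Liam:2, Mei:3, Nadia:2, Nate:3, Priya:2, Rosa:2, Wendy:3, Zara:3, Zubin:4.
The maximum is 4, attained only by Zubin.

Zubin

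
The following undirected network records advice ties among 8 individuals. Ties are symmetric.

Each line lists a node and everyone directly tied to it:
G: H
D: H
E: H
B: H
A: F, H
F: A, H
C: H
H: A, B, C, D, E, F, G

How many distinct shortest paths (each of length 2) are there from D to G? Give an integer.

1

The shortest distance is 2, and the only length-2 path is D–H–G. So there is exactly 1 shortest path.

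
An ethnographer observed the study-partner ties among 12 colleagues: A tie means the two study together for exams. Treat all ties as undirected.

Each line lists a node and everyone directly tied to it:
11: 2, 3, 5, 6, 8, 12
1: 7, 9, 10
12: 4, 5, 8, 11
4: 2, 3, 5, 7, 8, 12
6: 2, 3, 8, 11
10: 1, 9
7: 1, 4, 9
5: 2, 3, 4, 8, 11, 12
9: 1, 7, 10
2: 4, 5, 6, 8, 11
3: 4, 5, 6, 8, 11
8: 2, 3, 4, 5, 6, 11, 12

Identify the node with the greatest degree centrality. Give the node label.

Degrees — 1:3, 2:5, 3:5, 4:6, 5:6, 6:4, 7:3, 8:7, 9:3, 10:2, 11:6, 12:4.
The maximum is 7, attained only by 8.

8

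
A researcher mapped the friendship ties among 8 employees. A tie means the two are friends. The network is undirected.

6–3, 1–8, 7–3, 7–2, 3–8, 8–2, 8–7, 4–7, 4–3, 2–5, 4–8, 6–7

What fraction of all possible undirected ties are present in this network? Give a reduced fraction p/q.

There are 12 edges and 8 nodes, so the maximum possible is C(8,2) = 28.
Density = 12/28 = 3/7.

3/7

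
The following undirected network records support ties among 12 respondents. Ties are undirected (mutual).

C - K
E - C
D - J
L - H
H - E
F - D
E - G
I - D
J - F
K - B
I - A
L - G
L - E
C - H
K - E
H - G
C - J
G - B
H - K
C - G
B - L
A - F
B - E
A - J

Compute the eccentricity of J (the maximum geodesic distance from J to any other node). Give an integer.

3

Distances from J: A:1, B:3, C:1, D:1, E:2, F:1, G:2, H:2, I:2, K:2, L:3.
The largest is 3 (to L and B), so the eccentricity of J is 3.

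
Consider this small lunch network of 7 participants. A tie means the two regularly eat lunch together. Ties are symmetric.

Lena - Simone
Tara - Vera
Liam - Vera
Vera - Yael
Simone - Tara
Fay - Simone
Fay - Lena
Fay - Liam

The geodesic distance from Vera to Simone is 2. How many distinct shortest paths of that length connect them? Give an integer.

1

The shortest distance is 2, and the only length-2 path is Vera–Tara–Simone. So there is exactly 1 shortest path.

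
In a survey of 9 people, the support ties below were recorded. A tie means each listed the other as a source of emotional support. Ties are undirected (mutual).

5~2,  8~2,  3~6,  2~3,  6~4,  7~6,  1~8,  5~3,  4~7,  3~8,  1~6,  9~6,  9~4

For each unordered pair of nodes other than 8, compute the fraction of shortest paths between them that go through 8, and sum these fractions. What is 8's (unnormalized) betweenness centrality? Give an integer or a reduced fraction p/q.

Pairs whose geodesics pass through 8 — 1–3: 1/2; 1–2: 1; 1–5: 2/3.
All other pairs contribute 0.
Summing the contributions gives betweenness(8) = 13/6.

13/6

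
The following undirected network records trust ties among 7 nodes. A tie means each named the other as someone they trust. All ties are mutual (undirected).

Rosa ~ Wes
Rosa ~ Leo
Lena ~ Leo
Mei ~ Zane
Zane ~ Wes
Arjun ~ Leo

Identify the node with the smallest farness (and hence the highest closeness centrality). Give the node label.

Rosa

Farness (sum of distances to all others) for each node — Arjun:17, Lena:17, Leo:12, Mei:20, Rosa:11, Wes:12, Zane:15.
The smallest farness is 11, for Rosa, so Rosa has the highest closeness.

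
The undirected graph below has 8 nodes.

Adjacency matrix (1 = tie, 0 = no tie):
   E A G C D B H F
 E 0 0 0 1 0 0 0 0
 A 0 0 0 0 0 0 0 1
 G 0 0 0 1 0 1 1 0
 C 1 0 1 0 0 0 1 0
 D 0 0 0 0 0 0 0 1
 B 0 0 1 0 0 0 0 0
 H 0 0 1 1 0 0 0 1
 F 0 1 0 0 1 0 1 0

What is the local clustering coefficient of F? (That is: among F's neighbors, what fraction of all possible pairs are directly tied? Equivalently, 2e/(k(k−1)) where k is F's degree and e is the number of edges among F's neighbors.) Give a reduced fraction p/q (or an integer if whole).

0

F's neighbors: A, D, and H (k = 3).
Possible neighbor pairs: C(3,2) = 3. Edges among them: none → e = 0.
Clustering(F) = 0/3 = 0.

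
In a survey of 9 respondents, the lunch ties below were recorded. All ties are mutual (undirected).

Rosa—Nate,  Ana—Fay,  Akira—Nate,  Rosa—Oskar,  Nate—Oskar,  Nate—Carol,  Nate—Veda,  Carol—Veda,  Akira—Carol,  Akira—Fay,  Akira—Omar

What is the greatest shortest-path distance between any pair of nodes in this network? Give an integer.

4

Eccentricity of each node (its greatest distance to any other): Akira:2, Ana:4, Carol:3, Fay:3, Nate:3, Omar:3, Oskar:4, Rosa:4, Veda:4.
The maximum eccentricity is 4, realized for instance by the pair Ana–Veda via Ana – Fay – Akira – Carol – Veda. So the diameter is 4.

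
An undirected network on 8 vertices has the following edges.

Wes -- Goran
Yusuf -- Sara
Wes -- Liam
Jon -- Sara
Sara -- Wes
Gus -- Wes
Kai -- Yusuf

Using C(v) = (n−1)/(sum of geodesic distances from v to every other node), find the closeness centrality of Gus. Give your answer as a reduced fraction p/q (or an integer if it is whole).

Distances from Gus: Goran:2, Jon:3, Kai:4, Liam:2, Sara:2, Wes:1, Yusuf:3. Sum = 17.
n = 8, so closeness = 7/17.

7/17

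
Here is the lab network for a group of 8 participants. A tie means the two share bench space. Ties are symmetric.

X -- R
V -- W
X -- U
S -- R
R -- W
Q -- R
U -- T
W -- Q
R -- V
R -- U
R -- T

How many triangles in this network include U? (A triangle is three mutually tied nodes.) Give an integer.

U's neighbors: R, T, and X.
Neighbor pairs that are themselves tied: U–R–T; U–R–X. Each forms one triangle with U, for 2 in total.

2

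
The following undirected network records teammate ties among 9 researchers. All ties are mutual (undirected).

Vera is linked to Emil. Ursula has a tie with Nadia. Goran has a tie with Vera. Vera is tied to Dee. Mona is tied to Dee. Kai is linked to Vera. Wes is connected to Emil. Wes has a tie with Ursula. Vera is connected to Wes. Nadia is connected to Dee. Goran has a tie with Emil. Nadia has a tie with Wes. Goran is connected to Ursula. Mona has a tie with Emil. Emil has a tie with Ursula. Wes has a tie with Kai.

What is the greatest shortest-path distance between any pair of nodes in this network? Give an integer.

3

Eccentricity of each node (its greatest distance to any other): Dee:2, Emil:2, Goran:2, Kai:3, Mona:3, Nadia:2, Ursula:2, Vera:2, Wes:2.
The maximum eccentricity is 3, realized for instance by the pair Kai–Mona via Kai – Wes – Emil – Mona. So the diameter is 3.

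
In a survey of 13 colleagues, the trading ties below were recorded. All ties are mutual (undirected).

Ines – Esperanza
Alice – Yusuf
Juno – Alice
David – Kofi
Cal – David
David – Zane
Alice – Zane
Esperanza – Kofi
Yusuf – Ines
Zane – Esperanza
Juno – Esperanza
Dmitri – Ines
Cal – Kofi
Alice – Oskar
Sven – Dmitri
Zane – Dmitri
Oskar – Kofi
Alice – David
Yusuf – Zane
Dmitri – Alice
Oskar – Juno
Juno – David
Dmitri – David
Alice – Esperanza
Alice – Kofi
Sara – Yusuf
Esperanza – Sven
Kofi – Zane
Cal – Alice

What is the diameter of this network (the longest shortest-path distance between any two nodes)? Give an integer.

Eccentricity of each node (its greatest distance to any other): Alice:2, Cal:3, David:3, Dmitri:3, Esperanza:3, Ines:3, Juno:3, Kofi:3, Oskar:3, Sara:4, Sven:4, Yusuf:3, Zane:2.
The maximum eccentricity is 4, realized for instance by the pair Sara–Sven via Sara – Yusuf – Ines – Esperanza – Sven. So the diameter is 4.

4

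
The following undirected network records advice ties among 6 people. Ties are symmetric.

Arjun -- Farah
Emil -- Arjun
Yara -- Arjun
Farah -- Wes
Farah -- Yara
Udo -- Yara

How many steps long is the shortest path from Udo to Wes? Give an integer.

3

One shortest route is Udo – Yara – Farah – Wes, which uses 3 edges, and at distance 2 from Udo we only reach {Arjun, Farah}, which does not include Wes. So d(Udo,Wes) = 3.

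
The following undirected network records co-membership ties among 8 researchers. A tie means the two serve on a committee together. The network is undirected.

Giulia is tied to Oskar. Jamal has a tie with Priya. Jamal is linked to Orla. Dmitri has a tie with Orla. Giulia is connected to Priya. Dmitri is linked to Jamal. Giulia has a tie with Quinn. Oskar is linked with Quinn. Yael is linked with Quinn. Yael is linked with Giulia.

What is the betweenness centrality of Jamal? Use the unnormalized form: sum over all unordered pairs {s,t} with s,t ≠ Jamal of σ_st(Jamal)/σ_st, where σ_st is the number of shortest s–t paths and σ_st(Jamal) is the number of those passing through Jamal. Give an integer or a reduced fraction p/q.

10

Pairs whose geodesics pass through Jamal — Orla–Priya: 1; Orla–Giulia: 1; Orla–Yael: 1; Orla–Oskar: 1; Orla–Quinn: 1; Dmitri–Priya: 1; Dmitri–Giulia: 1; Dmitri–Yael: 1; Dmitri–Oskar: 1; Dmitri–Quinn: 1.
All other pairs contribute 0.
Summing the contributions gives betweenness(Jamal) = 10.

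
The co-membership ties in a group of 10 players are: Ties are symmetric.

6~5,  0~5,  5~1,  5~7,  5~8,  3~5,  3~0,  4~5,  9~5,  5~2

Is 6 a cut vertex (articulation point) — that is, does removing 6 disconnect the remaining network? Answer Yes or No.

No

Even without 6, every remaining node can still reach every other (the residual graph is connected), so 6 is not a cut vertex.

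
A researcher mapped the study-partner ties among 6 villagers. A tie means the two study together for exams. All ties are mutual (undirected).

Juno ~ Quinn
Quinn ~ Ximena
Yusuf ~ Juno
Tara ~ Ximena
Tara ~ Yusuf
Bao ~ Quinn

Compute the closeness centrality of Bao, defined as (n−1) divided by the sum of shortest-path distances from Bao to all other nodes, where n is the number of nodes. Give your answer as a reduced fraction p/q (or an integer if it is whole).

Distances from Bao: Juno:2, Quinn:1, Tara:3, Ximena:2, Yusuf:3. Sum = 11.
n = 6, so closeness = 5/11.

5/11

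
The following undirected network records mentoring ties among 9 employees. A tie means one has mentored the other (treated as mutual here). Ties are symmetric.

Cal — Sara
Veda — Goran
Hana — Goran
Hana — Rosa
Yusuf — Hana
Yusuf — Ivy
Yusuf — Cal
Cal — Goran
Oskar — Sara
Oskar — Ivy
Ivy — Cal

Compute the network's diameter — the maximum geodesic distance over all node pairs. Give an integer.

Eccentricity of each node (its greatest distance to any other): Cal:3, Goran:3, Hana:3, Ivy:3, Oskar:4, Rosa:4, Sara:4, Veda:4, Yusuf:3.
The maximum eccentricity is 4, realized for instance by the pair Rosa–Sara via Rosa – Hana – Goran – Cal – Sara. So the diameter is 4.

4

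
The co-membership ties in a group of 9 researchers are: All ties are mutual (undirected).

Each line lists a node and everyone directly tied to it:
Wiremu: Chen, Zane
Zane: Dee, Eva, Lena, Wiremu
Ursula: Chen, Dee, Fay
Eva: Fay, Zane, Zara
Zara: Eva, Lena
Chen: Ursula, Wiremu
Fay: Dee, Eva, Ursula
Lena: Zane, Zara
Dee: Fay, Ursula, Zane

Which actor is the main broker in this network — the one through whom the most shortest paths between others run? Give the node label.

Unnormalized betweenness of each node: Chen:4/3, Dee:19/6, Eva:35/6, Fay:11/3, Lena:5/3, Ursula:19/6, Wiremu:19/6, Zane:67/6, Zara:5/6.
Zane has the largest value, 67/6, making it the main broker — the node through which the most shortest paths run.

Zane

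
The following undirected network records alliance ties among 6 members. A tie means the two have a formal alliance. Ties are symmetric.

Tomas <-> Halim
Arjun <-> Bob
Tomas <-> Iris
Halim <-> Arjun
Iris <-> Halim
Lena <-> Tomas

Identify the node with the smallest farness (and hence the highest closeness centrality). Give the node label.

Farness (sum of distances to all others) for each node — Arjun:9, Bob:13, Halim:7, Iris:9, Lena:12, Tomas:8.
The smallest farness is 7, for Halim, so Halim has the highest closeness.

Halim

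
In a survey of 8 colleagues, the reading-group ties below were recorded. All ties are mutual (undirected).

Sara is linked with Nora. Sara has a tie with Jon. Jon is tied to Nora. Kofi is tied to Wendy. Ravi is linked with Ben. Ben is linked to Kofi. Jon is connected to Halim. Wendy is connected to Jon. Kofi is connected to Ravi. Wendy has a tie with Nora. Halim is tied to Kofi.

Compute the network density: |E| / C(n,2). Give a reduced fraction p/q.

There are 11 edges and 8 nodes, so the maximum possible is C(8,2) = 28.
Density = 11/28.

11/28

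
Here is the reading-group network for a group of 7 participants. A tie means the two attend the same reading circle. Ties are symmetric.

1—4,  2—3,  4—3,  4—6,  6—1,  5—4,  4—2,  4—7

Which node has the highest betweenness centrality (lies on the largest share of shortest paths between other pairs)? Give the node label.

4

Unnormalized betweenness of each node: 1:0, 2:0, 3:0, 4:13, 5:0, 6:0, 7:0.
4 has the largest value, 13, making it the main broker — the node through which the most shortest paths run.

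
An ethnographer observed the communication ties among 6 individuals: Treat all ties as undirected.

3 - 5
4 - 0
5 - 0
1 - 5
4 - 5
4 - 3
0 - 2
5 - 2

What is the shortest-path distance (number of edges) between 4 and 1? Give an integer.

One shortest route is 4 – 5 – 1, which uses 2 edges, and 4 and 1 are not directly tied, so nothing shorter exists. So d(4,1) = 2.

2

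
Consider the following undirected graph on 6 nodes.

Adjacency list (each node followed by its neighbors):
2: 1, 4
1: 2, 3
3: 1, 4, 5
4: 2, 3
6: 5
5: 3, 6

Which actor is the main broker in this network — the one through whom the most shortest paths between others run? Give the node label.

3

Unnormalized betweenness of each node: 1:3/2, 2:1/2, 3:13/2, 4:3/2, 5:4, 6:0.
3 has the largest value, 13/2, making it the main broker — the node through which the most shortest paths run.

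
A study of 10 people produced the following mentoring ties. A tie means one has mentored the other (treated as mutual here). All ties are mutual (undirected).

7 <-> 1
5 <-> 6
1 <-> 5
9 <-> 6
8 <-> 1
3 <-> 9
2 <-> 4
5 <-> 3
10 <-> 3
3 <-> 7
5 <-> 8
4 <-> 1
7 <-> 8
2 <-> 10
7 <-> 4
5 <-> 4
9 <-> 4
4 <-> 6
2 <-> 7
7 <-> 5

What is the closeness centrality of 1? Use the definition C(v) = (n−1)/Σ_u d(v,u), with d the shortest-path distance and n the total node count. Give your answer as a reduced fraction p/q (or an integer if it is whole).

3/5

Distances from 1: 2:2, 3:2, 4:1, 5:1, 6:2, 7:1, 8:1, 9:2, 10:3. Sum = 15.
n = 10, so closeness = 9/15 = 3/5.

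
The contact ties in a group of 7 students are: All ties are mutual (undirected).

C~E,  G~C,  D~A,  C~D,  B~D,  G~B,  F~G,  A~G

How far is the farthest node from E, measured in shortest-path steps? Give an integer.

3

Distances from E: A:3, B:3, C:1, D:2, F:3, G:2.
The largest is 3 (to B, A, and F), so the eccentricity of E is 3.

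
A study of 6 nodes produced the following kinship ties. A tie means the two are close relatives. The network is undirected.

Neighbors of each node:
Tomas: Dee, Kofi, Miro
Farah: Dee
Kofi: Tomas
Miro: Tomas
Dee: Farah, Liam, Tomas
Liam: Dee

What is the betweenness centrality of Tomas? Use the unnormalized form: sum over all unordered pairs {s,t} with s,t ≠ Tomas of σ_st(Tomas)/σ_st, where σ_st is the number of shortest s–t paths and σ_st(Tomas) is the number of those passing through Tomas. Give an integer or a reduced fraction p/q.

7

Pairs whose geodesics pass through Tomas — Kofi–Dee: 1; Kofi–Liam: 1; Kofi–Miro: 1; Kofi–Farah: 1; Dee–Miro: 1; Liam–Miro: 1; Miro–Farah: 1.
All other pairs contribute 0.
Summing the contributions gives betweenness(Tomas) = 7.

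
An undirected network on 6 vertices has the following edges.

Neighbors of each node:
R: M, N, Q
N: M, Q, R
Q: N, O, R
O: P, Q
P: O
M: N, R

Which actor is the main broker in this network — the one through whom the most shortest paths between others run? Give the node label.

Unnormalized betweenness of each node: M:0, N:3/2, O:4, P:0, Q:6, R:3/2.
Q has the largest value, 6, making it the main broker — the node through which the most shortest paths run.

Q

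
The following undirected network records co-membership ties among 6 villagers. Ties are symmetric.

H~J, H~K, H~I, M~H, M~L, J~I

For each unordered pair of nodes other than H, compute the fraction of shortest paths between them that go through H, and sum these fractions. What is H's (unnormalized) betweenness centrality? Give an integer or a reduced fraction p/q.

Pairs whose geodesics pass through H — J–K: 1; J–L: 1; J–M: 1; I–K: 1; I–L: 1; I–M: 1; K–L: 1; K–M: 1.
All other pairs contribute 0.
Summing the contributions gives betweenness(H) = 8.

8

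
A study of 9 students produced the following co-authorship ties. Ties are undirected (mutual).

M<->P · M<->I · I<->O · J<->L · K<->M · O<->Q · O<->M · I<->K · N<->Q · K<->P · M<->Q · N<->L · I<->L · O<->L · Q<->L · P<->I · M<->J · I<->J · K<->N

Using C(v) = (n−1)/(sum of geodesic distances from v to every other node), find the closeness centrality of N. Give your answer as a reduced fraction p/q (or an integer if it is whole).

Distances from N: I:2, J:2, K:1, L:1, M:2, O:2, P:2, Q:1. Sum = 13.
n = 9, so closeness = 8/13.

8/13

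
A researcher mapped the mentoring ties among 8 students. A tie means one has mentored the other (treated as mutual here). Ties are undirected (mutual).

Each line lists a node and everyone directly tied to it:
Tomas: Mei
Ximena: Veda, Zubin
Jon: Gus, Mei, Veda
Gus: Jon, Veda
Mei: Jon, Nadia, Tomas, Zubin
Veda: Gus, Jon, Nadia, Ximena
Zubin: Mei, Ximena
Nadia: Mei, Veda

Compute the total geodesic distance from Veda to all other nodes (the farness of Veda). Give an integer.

11

Distances from Veda: Gus:1, Jon:1, Mei:2, Nadia:1, Tomas:3, Ximena:1, Zubin:2.
Sum = 1 + 1 + 2 + 1 + 3 + 1 + 2 = 11.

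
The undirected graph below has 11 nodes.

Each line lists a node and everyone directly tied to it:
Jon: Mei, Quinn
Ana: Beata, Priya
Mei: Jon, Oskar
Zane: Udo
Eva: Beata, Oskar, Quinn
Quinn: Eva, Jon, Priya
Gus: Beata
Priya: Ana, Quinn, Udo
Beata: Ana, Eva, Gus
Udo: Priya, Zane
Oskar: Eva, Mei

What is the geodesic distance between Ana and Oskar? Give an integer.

One shortest route is Ana – Beata – Eva – Oskar, which uses 3 edges, and at distance 2 from Ana we only reach {Eva, Gus, Quinn, Udo}, which does not include Oskar. So d(Ana,Oskar) = 3.

3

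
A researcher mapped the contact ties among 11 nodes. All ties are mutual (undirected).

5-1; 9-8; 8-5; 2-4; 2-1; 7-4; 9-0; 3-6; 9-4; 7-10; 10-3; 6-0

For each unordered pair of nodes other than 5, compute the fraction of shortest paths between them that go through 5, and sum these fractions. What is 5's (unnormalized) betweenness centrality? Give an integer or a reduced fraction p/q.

Pairs whose geodesics pass through 5 — 8–2: 1/2; 8–1: 1; 9–1: 1/2; 0–1: 1/2; 6–1: 1/2.
All other pairs contribute 0.
Summing the contributions gives betweenness(5) = 3.

3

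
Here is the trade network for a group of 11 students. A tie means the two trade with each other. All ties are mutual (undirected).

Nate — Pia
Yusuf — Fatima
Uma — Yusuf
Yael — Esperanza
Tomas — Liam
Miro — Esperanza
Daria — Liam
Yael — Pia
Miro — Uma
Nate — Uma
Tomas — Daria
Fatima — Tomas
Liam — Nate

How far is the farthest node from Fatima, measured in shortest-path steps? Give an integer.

Distances from Fatima: Daria:2, Esperanza:4, Liam:2, Miro:3, Nate:3, Pia:4, Tomas:1, Uma:2, Yael:5, Yusuf:1.
The largest is 5 (to Yael), so the eccentricity of Fatima is 5.

5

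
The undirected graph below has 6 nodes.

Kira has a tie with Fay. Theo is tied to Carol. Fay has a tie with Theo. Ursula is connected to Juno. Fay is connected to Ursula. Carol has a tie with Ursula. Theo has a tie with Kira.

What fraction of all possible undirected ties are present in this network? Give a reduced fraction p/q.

7/15

There are 7 edges and 6 nodes, so the maximum possible is C(6,2) = 15.
Density = 7/15.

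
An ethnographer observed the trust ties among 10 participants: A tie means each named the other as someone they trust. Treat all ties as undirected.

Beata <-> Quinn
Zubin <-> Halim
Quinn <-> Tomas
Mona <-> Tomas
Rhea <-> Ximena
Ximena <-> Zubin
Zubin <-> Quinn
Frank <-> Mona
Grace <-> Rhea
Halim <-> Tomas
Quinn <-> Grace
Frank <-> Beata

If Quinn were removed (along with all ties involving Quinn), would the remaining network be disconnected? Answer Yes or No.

No

Even without Quinn, every remaining node can still reach every other (the residual graph is connected), so Quinn is not a cut vertex.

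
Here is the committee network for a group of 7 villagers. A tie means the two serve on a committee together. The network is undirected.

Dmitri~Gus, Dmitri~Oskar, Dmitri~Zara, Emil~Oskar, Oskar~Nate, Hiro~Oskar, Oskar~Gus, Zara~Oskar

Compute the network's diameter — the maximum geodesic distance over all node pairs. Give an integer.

Eccentricity of each node (its greatest distance to any other): Dmitri:2, Emil:2, Gus:2, Hiro:2, Nate:2, Oskar:1, Zara:2.
The maximum eccentricity is 2, realized for instance by the pair Zara–Emil via Zara – Oskar – Emil. So the diameter is 2.

2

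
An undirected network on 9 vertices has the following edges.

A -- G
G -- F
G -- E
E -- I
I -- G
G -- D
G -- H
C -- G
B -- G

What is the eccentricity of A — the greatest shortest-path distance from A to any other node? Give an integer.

2

Distances from A: B:2, C:2, D:2, E:2, F:2, G:1, H:2, I:2.
The largest is 2 (to C, F, B, I, D, E, and H), so the eccentricity of A is 2.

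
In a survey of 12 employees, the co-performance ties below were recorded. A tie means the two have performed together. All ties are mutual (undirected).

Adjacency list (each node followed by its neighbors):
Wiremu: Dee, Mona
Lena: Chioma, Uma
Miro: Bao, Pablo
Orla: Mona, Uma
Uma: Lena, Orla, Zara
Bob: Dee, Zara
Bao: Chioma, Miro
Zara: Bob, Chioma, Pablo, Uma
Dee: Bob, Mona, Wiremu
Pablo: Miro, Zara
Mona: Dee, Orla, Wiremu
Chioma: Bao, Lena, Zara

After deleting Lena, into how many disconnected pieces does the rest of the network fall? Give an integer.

1

Lena's neighbors (Chioma and Uma) remain reachable from one another through other ties, so the rest of the network stays in one piece.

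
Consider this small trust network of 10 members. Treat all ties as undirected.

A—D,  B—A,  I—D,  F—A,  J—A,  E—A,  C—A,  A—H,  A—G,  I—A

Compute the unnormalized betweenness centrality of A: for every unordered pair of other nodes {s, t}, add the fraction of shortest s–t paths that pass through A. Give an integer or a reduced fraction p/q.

35

Pairs whose geodesics pass through A — E–H: 1; E–G: 1; E–B: 1; E–C: 1; E–J: 1; E–D: 1; E–I: 1; E–F: 1; H–G: 1; H–B: 1; H–C: 1; H–J: 1; H–D: 1; H–I: 1 … (+21 more pairs).
All other pairs contribute 0.
Summing the contributions gives betweenness(A) = 35.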